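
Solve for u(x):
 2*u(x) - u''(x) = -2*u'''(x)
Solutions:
 u(x) = C1*exp(x*((6*sqrt(318) + 107)^(-1/3) + 2 + (6*sqrt(318) + 107)^(1/3))/12)*sin(sqrt(3)*x*(-(6*sqrt(318) + 107)^(1/3) + (6*sqrt(318) + 107)^(-1/3))/12) + C2*exp(x*((6*sqrt(318) + 107)^(-1/3) + 2 + (6*sqrt(318) + 107)^(1/3))/12)*cos(sqrt(3)*x*(-(6*sqrt(318) + 107)^(1/3) + (6*sqrt(318) + 107)^(-1/3))/12) + C3*exp(x*(-(6*sqrt(318) + 107)^(1/3) - 1/(6*sqrt(318) + 107)^(1/3) + 1)/6)


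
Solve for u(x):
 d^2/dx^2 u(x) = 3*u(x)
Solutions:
 u(x) = C1*exp(-sqrt(3)*x) + C2*exp(sqrt(3)*x)


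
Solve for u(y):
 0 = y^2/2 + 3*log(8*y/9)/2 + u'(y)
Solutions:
 u(y) = C1 - y^3/6 - 3*y*log(y)/2 - 9*y*log(2)/2 + 3*y/2 + 3*y*log(3)


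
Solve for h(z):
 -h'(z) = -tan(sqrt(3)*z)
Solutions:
 h(z) = C1 - sqrt(3)*log(cos(sqrt(3)*z))/3


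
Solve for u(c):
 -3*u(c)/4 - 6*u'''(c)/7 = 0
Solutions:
 u(c) = C3*exp(-7^(1/3)*c/2) + (C1*sin(sqrt(3)*7^(1/3)*c/4) + C2*cos(sqrt(3)*7^(1/3)*c/4))*exp(7^(1/3)*c/4)


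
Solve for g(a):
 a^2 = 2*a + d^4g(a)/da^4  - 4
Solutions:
 g(a) = C1 + C2*a + C3*a^2 + C4*a^3 + a^6/360 - a^5/60 + a^4/6


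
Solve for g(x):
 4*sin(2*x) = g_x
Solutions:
 g(x) = C1 - 2*cos(2*x)


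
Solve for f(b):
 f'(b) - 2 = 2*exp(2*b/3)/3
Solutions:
 f(b) = C1 + 2*b + exp(2*b/3)


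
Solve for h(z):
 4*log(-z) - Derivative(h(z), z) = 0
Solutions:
 h(z) = C1 + 4*z*log(-z) - 4*z


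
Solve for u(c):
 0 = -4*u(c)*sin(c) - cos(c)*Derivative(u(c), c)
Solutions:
 u(c) = C1*cos(c)^4


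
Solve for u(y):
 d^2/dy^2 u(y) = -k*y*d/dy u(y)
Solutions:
 u(y) = Piecewise((-sqrt(2)*sqrt(pi)*C1*erf(sqrt(2)*sqrt(k)*y/2)/(2*sqrt(k)) - C2, (k > 0) | (k < 0)), (-C1*y - C2, True))


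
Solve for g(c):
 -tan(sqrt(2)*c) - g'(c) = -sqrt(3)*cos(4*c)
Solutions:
 g(c) = C1 + sqrt(2)*log(cos(sqrt(2)*c))/2 + sqrt(3)*sin(4*c)/4


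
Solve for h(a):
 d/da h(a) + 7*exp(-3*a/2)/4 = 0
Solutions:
 h(a) = C1 + 7*exp(-3*a/2)/6


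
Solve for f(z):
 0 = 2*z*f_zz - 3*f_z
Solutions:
 f(z) = C1 + C2*z^(5/2)


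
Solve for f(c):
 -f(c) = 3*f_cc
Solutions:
 f(c) = C1*sin(sqrt(3)*c/3) + C2*cos(sqrt(3)*c/3)


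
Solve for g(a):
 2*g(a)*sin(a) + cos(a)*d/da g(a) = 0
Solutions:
 g(a) = C1*cos(a)^2


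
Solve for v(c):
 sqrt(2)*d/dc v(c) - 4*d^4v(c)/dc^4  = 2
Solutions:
 v(c) = C1 + C4*exp(sqrt(2)*c/2) + sqrt(2)*c + (C2*sin(sqrt(6)*c/4) + C3*cos(sqrt(6)*c/4))*exp(-sqrt(2)*c/4)


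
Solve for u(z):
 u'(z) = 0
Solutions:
 u(z) = C1


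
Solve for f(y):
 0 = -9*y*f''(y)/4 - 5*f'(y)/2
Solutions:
 f(y) = C1 + C2/y^(1/9)


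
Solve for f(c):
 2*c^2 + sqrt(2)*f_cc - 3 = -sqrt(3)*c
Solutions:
 f(c) = C1 + C2*c - sqrt(2)*c^4/12 - sqrt(6)*c^3/12 + 3*sqrt(2)*c^2/4


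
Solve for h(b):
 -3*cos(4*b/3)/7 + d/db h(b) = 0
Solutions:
 h(b) = C1 + 9*sin(4*b/3)/28


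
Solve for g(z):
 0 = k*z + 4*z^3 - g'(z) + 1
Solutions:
 g(z) = C1 + k*z^2/2 + z^4 + z


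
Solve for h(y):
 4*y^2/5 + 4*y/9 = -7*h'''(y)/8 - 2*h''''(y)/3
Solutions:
 h(y) = C1 + C2*y + C3*y^2 + C4*exp(-21*y/16) - 8*y^5/525 + 244*y^4/6615 - 15616*y^3/138915


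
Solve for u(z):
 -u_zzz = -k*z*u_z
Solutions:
 u(z) = C1 + Integral(C2*airyai(k^(1/3)*z) + C3*airybi(k^(1/3)*z), z)


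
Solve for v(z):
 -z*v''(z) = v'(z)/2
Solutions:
 v(z) = C1 + C2*sqrt(z)


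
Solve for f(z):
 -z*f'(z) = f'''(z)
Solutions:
 f(z) = C1 + Integral(C2*airyai(-z) + C3*airybi(-z), z)


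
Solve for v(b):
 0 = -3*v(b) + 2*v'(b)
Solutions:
 v(b) = C1*exp(3*b/2)


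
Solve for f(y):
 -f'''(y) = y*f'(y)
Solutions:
 f(y) = C1 + Integral(C2*airyai(-y) + C3*airybi(-y), y)


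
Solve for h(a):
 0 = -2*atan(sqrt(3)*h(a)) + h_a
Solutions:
 Integral(1/atan(sqrt(3)*_y), (_y, h(a))) = C1 + 2*a


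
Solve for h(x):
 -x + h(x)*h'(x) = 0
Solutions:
 h(x) = -sqrt(C1 + x^2)
 h(x) = sqrt(C1 + x^2)


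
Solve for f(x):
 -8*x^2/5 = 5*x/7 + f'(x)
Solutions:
 f(x) = C1 - 8*x^3/15 - 5*x^2/14


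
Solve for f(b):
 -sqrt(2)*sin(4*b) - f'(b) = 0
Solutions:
 f(b) = C1 + sqrt(2)*cos(4*b)/4


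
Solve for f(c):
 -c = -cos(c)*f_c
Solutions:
 f(c) = C1 + Integral(c/cos(c), c)


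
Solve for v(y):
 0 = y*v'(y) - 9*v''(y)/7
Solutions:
 v(y) = C1 + C2*erfi(sqrt(14)*y/6)


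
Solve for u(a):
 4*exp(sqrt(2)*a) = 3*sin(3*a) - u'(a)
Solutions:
 u(a) = C1 - 2*sqrt(2)*exp(sqrt(2)*a) - cos(3*a)


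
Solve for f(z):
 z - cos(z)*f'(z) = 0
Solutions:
 f(z) = C1 + Integral(z/cos(z), z)


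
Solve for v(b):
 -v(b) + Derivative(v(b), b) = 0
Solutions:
 v(b) = C1*exp(b)


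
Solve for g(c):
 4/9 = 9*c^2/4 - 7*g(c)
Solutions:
 g(c) = 9*c^2/28 - 4/63


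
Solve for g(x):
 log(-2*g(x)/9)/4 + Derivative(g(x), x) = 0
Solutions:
 4*Integral(1/(log(-_y) - 2*log(3) + log(2)), (_y, g(x))) = C1 - x


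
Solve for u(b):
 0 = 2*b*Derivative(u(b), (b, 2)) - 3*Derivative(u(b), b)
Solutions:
 u(b) = C1 + C2*b^(5/2)


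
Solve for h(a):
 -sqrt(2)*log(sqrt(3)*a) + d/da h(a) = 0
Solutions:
 h(a) = C1 + sqrt(2)*a*log(a) - sqrt(2)*a + sqrt(2)*a*log(3)/2


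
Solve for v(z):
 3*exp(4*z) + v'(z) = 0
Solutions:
 v(z) = C1 - 3*exp(4*z)/4


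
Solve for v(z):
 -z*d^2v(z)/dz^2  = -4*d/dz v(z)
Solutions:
 v(z) = C1 + C2*z^5


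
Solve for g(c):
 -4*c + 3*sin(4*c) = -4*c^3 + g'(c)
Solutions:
 g(c) = C1 + c^4 - 2*c^2 - 3*cos(4*c)/4


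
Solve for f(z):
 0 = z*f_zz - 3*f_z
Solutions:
 f(z) = C1 + C2*z^4


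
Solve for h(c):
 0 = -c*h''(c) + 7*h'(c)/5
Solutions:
 h(c) = C1 + C2*c^(12/5)


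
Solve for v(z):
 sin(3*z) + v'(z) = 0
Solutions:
 v(z) = C1 + cos(3*z)/3


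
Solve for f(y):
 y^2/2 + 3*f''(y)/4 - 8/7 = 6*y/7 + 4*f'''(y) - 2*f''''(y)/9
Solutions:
 f(y) = C1 + C2*y + C3*exp(3*y*(3 - sqrt(138)/4)) + C4*exp(3*y*(sqrt(138)/4 + 3)) - y^4/18 - 188*y^3/189 - 8480*y^2/567


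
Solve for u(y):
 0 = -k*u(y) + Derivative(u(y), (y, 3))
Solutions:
 u(y) = C1*exp(k^(1/3)*y) + C2*exp(k^(1/3)*y*(-1 + sqrt(3)*I)/2) + C3*exp(-k^(1/3)*y*(1 + sqrt(3)*I)/2)


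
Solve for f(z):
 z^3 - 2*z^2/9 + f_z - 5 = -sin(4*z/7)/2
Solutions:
 f(z) = C1 - z^4/4 + 2*z^3/27 + 5*z + 7*cos(4*z/7)/8


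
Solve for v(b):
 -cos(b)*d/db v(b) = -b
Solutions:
 v(b) = C1 + Integral(b/cos(b), b)


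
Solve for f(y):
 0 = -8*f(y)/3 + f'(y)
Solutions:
 f(y) = C1*exp(8*y/3)


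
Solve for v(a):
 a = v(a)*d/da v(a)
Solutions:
 v(a) = -sqrt(C1 + a^2)
 v(a) = sqrt(C1 + a^2)


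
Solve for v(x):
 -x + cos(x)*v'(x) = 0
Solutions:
 v(x) = C1 + Integral(x/cos(x), x)


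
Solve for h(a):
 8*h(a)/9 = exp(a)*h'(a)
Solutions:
 h(a) = C1*exp(-8*exp(-a)/9)


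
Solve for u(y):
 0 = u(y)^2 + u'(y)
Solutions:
 u(y) = 1/(C1 + y)


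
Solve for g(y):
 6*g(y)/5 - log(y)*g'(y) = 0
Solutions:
 g(y) = C1*exp(6*li(y)/5)


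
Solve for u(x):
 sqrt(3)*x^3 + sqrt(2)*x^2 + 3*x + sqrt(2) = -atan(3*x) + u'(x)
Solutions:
 u(x) = C1 + sqrt(3)*x^4/4 + sqrt(2)*x^3/3 + 3*x^2/2 + x*atan(3*x) + sqrt(2)*x - log(9*x^2 + 1)/6


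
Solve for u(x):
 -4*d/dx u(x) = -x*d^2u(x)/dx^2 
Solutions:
 u(x) = C1 + C2*x^5


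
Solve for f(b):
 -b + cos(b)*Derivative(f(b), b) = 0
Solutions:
 f(b) = C1 + Integral(b/cos(b), b)


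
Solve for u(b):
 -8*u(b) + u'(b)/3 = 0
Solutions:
 u(b) = C1*exp(24*b)


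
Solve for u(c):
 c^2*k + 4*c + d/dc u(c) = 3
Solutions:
 u(c) = C1 - c^3*k/3 - 2*c^2 + 3*c


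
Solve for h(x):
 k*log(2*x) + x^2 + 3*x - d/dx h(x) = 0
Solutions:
 h(x) = C1 + k*x*log(x) - k*x + k*x*log(2) + x^3/3 + 3*x^2/2


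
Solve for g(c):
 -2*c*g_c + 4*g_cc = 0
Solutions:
 g(c) = C1 + C2*erfi(c/2)


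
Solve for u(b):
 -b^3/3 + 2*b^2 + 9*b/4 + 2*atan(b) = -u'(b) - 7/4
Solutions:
 u(b) = C1 + b^4/12 - 2*b^3/3 - 9*b^2/8 - 2*b*atan(b) - 7*b/4 + log(b^2 + 1)


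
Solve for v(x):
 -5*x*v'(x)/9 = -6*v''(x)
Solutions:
 v(x) = C1 + C2*erfi(sqrt(15)*x/18)


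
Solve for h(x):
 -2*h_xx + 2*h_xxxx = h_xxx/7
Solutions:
 h(x) = C1 + C2*x + C3*exp(x*(1 - sqrt(785))/28) + C4*exp(x*(1 + sqrt(785))/28)


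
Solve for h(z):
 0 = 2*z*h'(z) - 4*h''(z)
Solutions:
 h(z) = C1 + C2*erfi(z/2)


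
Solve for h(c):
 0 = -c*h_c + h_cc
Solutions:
 h(c) = C1 + C2*erfi(sqrt(2)*c/2)


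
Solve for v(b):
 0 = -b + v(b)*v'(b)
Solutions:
 v(b) = -sqrt(C1 + b^2)
 v(b) = sqrt(C1 + b^2)


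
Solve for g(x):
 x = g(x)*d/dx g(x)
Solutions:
 g(x) = -sqrt(C1 + x^2)
 g(x) = sqrt(C1 + x^2)


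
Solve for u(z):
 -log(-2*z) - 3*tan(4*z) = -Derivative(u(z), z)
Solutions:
 u(z) = C1 + z*log(-z) - z + z*log(2) - 3*log(cos(4*z))/4


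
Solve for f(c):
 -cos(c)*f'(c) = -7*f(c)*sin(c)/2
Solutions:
 f(c) = C1/cos(c)^(7/2)


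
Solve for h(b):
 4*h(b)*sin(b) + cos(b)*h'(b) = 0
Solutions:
 h(b) = C1*cos(b)^4


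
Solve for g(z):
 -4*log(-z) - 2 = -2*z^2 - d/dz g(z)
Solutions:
 g(z) = C1 - 2*z^3/3 + 4*z*log(-z) - 2*z


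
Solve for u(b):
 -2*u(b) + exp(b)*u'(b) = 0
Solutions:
 u(b) = C1*exp(-2*exp(-b))


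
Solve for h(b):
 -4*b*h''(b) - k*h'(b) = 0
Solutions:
 h(b) = C1 + b^(1 - re(k)/4)*(C2*sin(log(b)*Abs(im(k))/4) + C3*cos(log(b)*im(k)/4))


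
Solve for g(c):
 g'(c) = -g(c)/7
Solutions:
 g(c) = C1*exp(-c/7)


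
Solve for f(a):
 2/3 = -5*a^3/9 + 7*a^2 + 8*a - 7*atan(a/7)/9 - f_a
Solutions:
 f(a) = C1 - 5*a^4/36 + 7*a^3/3 + 4*a^2 - 7*a*atan(a/7)/9 - 2*a/3 + 49*log(a^2 + 49)/18


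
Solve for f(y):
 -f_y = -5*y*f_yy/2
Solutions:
 f(y) = C1 + C2*y^(7/5)


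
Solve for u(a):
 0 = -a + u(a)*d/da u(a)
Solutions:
 u(a) = -sqrt(C1 + a^2)
 u(a) = sqrt(C1 + a^2)


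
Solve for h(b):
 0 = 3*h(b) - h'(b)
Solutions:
 h(b) = C1*exp(3*b)


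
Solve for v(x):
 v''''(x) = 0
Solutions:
 v(x) = C1 + C2*x + C3*x^2 + C4*x^3


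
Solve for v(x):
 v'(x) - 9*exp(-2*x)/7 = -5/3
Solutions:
 v(x) = C1 - 5*x/3 - 9*exp(-2*x)/14


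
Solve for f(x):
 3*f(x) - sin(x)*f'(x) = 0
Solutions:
 f(x) = C1*(cos(x) - 1)^(3/2)/(cos(x) + 1)^(3/2)


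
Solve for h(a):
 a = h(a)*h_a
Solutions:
 h(a) = -sqrt(C1 + a^2)
 h(a) = sqrt(C1 + a^2)


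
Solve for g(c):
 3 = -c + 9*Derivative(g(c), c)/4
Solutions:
 g(c) = C1 + 2*c^2/9 + 4*c/3


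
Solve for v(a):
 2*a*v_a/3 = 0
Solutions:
 v(a) = C1


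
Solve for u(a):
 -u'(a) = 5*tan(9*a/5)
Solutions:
 u(a) = C1 + 25*log(cos(9*a/5))/9


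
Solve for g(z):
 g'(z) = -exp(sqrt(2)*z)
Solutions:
 g(z) = C1 - sqrt(2)*exp(sqrt(2)*z)/2


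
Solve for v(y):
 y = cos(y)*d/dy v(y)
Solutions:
 v(y) = C1 + Integral(y/cos(y), y)


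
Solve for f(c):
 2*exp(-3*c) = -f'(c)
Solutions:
 f(c) = C1 + 2*exp(-3*c)/3


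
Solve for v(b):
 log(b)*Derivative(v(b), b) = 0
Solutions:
 v(b) = C1


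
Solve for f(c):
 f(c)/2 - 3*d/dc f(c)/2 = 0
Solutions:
 f(c) = C1*exp(c/3)


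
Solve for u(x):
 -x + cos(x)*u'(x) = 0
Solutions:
 u(x) = C1 + Integral(x/cos(x), x)


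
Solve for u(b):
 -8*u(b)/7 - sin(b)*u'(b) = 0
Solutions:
 u(b) = C1*(cos(b) + 1)^(4/7)/(cos(b) - 1)^(4/7)


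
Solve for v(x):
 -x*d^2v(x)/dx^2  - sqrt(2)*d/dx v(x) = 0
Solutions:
 v(x) = C1 + C2*x^(1 - sqrt(2))


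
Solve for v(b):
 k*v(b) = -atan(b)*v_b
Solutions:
 v(b) = C1*exp(-k*Integral(1/atan(b), b))


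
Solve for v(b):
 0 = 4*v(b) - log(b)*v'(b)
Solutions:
 v(b) = C1*exp(4*li(b))


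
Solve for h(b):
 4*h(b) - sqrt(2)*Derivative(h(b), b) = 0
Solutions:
 h(b) = C1*exp(2*sqrt(2)*b)


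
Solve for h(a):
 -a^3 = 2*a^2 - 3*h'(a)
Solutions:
 h(a) = C1 + a^4/12 + 2*a^3/9


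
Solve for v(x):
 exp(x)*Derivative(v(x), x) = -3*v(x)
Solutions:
 v(x) = C1*exp(3*exp(-x))


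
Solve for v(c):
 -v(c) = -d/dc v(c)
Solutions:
 v(c) = C1*exp(c)


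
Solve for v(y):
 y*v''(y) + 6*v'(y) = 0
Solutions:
 v(y) = C1 + C2/y^5


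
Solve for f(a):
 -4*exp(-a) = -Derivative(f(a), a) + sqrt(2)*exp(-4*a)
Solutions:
 f(a) = C1 - 4*exp(-a) - sqrt(2)*exp(-4*a)/4


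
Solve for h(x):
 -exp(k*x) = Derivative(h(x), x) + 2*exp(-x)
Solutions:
 h(x) = C1 + 2*exp(-x) - exp(k*x)/k


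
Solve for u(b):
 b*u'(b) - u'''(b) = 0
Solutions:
 u(b) = C1 + Integral(C2*airyai(b) + C3*airybi(b), b)


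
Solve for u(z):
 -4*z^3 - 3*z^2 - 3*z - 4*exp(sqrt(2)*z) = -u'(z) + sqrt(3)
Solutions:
 u(z) = C1 + z^4 + z^3 + 3*z^2/2 + sqrt(3)*z + 2*sqrt(2)*exp(sqrt(2)*z)


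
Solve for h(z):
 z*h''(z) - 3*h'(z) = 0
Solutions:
 h(z) = C1 + C2*z^4


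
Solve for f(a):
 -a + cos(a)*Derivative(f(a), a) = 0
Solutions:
 f(a) = C1 + Integral(a/cos(a), a)


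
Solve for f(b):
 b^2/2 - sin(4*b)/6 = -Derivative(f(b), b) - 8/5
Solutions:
 f(b) = C1 - b^3/6 - 8*b/5 - cos(4*b)/24


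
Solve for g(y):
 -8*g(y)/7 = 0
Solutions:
 g(y) = 0


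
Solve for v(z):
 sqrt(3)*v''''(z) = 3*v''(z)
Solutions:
 v(z) = C1 + C2*z + C3*exp(-3^(1/4)*z) + C4*exp(3^(1/4)*z)


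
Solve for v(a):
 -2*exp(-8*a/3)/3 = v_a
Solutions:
 v(a) = C1 + exp(-8*a/3)/4


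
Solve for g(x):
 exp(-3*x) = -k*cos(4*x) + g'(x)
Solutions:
 g(x) = C1 + k*sin(4*x)/4 - exp(-3*x)/3


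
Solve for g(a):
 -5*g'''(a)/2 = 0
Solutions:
 g(a) = C1 + C2*a + C3*a^2


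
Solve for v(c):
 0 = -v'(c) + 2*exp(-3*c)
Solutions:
 v(c) = C1 - 2*exp(-3*c)/3


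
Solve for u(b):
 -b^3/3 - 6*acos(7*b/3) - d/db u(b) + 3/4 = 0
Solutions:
 u(b) = C1 - b^4/12 - 6*b*acos(7*b/3) + 3*b/4 + 6*sqrt(9 - 49*b^2)/7


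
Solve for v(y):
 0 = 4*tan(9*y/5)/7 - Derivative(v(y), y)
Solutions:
 v(y) = C1 - 20*log(cos(9*y/5))/63


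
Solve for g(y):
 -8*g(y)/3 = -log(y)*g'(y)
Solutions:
 g(y) = C1*exp(8*li(y)/3)


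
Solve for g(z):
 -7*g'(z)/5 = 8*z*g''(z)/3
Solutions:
 g(z) = C1 + C2*z^(19/40)


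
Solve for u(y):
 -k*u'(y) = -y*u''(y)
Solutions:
 u(y) = C1 + y^(re(k) + 1)*(C2*sin(log(y)*Abs(im(k))) + C3*cos(log(y)*im(k)))


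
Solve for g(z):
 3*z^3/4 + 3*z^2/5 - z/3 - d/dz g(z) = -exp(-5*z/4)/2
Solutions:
 g(z) = C1 + 3*z^4/16 + z^3/5 - z^2/6 - 2*exp(-5*z/4)/5


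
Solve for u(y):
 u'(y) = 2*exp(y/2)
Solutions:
 u(y) = C1 + 4*exp(y/2)


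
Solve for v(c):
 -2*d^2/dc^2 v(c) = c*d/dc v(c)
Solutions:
 v(c) = C1 + C2*erf(c/2)


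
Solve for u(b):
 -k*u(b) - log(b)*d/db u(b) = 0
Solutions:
 u(b) = C1*exp(-k*li(b))


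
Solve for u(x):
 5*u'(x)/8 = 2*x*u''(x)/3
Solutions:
 u(x) = C1 + C2*x^(31/16)


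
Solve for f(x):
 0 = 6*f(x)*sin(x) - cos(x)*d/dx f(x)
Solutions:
 f(x) = C1/cos(x)^6


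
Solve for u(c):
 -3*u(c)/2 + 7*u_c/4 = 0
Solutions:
 u(c) = C1*exp(6*c/7)


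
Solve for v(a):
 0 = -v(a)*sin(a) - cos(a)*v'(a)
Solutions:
 v(a) = C1*cos(a)


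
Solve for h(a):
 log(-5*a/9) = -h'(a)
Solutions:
 h(a) = C1 - a*log(-a) + a*(-log(5) + 1 + 2*log(3))


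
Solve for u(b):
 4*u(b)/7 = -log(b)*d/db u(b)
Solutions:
 u(b) = C1*exp(-4*li(b)/7)


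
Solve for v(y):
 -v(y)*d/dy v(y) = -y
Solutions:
 v(y) = -sqrt(C1 + y^2)
 v(y) = sqrt(C1 + y^2)


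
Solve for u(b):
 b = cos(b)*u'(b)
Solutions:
 u(b) = C1 + Integral(b/cos(b), b)


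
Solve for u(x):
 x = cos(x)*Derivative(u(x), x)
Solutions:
 u(x) = C1 + Integral(x/cos(x), x)


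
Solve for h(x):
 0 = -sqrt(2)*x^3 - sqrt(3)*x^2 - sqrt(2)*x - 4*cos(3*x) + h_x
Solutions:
 h(x) = C1 + sqrt(2)*x^4/4 + sqrt(3)*x^3/3 + sqrt(2)*x^2/2 + 4*sin(3*x)/3


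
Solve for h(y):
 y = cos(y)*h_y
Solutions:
 h(y) = C1 + Integral(y/cos(y), y)


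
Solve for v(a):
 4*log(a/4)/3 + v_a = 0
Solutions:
 v(a) = C1 - 4*a*log(a)/3 + 4*a/3 + 8*a*log(2)/3


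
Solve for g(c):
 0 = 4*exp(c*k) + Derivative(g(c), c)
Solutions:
 g(c) = C1 - 4*exp(c*k)/k


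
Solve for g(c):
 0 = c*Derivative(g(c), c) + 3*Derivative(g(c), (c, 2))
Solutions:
 g(c) = C1 + C2*erf(sqrt(6)*c/6)


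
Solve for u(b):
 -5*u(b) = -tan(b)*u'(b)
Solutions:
 u(b) = C1*sin(b)^5


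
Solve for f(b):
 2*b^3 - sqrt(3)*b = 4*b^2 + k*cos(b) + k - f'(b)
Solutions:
 f(b) = C1 - b^4/2 + 4*b^3/3 + sqrt(3)*b^2/2 + b*k + k*sin(b)


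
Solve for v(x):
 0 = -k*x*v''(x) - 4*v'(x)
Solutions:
 v(x) = C1 + x^(((re(k) - 4)*re(k) + im(k)^2)/(re(k)^2 + im(k)^2))*(C2*sin(4*log(x)*Abs(im(k))/(re(k)^2 + im(k)^2)) + C3*cos(4*log(x)*im(k)/(re(k)^2 + im(k)^2)))


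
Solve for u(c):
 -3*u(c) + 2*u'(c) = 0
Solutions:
 u(c) = C1*exp(3*c/2)


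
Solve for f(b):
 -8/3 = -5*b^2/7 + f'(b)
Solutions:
 f(b) = C1 + 5*b^3/21 - 8*b/3


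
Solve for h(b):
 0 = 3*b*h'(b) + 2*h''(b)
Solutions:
 h(b) = C1 + C2*erf(sqrt(3)*b/2)


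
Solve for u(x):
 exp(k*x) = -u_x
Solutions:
 u(x) = C1 - exp(k*x)/k


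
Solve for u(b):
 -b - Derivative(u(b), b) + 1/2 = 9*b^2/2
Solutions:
 u(b) = C1 - 3*b^3/2 - b^2/2 + b/2


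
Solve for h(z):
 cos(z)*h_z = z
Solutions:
 h(z) = C1 + Integral(z/cos(z), z)


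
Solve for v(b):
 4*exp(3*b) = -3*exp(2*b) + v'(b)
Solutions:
 v(b) = C1 + 4*exp(3*b)/3 + 3*exp(2*b)/2


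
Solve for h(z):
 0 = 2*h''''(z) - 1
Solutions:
 h(z) = C1 + C2*z + C3*z^2 + C4*z^3 + z^4/48


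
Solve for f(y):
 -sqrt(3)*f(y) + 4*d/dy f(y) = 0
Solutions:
 f(y) = C1*exp(sqrt(3)*y/4)


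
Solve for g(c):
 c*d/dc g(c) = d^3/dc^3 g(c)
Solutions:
 g(c) = C1 + Integral(C2*airyai(c) + C3*airybi(c), c)


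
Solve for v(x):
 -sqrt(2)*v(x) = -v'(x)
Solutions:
 v(x) = C1*exp(sqrt(2)*x)


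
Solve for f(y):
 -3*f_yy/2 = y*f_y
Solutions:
 f(y) = C1 + C2*erf(sqrt(3)*y/3)


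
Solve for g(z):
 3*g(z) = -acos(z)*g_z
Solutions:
 g(z) = C1*exp(-3*Integral(1/acos(z), z))


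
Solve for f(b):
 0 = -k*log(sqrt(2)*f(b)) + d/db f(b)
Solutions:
 Integral(1/(2*log(_y) + log(2)), (_y, f(b))) = C1 + b*k/2


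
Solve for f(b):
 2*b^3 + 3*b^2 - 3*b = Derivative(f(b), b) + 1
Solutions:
 f(b) = C1 + b^4/2 + b^3 - 3*b^2/2 - b


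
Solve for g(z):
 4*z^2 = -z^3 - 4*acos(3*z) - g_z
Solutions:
 g(z) = C1 - z^4/4 - 4*z^3/3 - 4*z*acos(3*z) + 4*sqrt(1 - 9*z^2)/3


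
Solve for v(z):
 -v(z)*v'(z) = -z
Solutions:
 v(z) = -sqrt(C1 + z^2)
 v(z) = sqrt(C1 + z^2)


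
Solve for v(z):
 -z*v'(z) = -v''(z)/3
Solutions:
 v(z) = C1 + C2*erfi(sqrt(6)*z/2)


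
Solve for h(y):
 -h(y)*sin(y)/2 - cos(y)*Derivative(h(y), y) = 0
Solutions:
 h(y) = C1*sqrt(cos(y))


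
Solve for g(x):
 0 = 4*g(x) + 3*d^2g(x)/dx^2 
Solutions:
 g(x) = C1*sin(2*sqrt(3)*x/3) + C2*cos(2*sqrt(3)*x/3)


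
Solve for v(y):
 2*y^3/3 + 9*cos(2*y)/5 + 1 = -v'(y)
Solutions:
 v(y) = C1 - y^4/6 - y - 9*sin(y)*cos(y)/5


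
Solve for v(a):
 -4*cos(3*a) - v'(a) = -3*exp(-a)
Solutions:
 v(a) = C1 - 4*sin(3*a)/3 - 3*exp(-a)


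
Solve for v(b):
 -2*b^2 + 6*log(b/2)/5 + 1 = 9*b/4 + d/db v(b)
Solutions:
 v(b) = C1 - 2*b^3/3 - 9*b^2/8 + 6*b*log(b)/5 - 6*b*log(2)/5 - b/5


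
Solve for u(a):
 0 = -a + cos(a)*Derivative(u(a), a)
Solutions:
 u(a) = C1 + Integral(a/cos(a), a)


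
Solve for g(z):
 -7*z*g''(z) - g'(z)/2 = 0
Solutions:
 g(z) = C1 + C2*z^(13/14)


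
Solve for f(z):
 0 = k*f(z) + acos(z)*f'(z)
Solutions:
 f(z) = C1*exp(-k*Integral(1/acos(z), z))


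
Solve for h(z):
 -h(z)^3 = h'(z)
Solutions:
 h(z) = -sqrt(2)*sqrt(-1/(C1 - z))/2
 h(z) = sqrt(2)*sqrt(-1/(C1 - z))/2


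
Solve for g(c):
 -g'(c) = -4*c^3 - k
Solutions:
 g(c) = C1 + c^4 + c*k


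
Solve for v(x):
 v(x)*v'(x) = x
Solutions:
 v(x) = -sqrt(C1 + x^2)
 v(x) = sqrt(C1 + x^2)


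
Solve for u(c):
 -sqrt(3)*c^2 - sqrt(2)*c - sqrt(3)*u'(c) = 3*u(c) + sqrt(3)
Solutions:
 u(c) = C1*exp(-sqrt(3)*c) - sqrt(3)*c^2/3 - sqrt(2)*c/3 + 2*c/3 - 5*sqrt(3)/9 + sqrt(6)/9


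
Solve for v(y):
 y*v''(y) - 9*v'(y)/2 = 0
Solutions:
 v(y) = C1 + C2*y^(11/2)


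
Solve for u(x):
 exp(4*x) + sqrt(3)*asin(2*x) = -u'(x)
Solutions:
 u(x) = C1 - sqrt(3)*(x*asin(2*x) + sqrt(1 - 4*x^2)/2) - exp(4*x)/4


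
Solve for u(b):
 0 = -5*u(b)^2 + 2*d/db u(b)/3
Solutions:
 u(b) = -2/(C1 + 15*b)


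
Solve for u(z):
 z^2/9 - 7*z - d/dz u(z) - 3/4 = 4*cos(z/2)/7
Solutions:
 u(z) = C1 + z^3/27 - 7*z^2/2 - 3*z/4 - 8*sin(z/2)/7


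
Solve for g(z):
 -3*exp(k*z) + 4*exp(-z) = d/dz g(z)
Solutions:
 g(z) = C1 - 4*exp(-z) - 3*exp(k*z)/k


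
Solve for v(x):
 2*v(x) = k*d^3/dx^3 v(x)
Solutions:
 v(x) = C1*exp(2^(1/3)*x*(1/k)^(1/3)) + C2*exp(2^(1/3)*x*(-1 + sqrt(3)*I)*(1/k)^(1/3)/2) + C3*exp(-2^(1/3)*x*(1 + sqrt(3)*I)*(1/k)^(1/3)/2)


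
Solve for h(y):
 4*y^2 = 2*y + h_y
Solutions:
 h(y) = C1 + 4*y^3/3 - y^2


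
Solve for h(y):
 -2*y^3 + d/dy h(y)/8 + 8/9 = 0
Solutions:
 h(y) = C1 + 4*y^4 - 64*y/9


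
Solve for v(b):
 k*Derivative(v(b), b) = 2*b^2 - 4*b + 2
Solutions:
 v(b) = C1 + 2*b^3/(3*k) - 2*b^2/k + 2*b/k


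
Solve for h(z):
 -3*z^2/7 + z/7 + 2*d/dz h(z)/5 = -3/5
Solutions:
 h(z) = C1 + 5*z^3/14 - 5*z^2/28 - 3*z/2


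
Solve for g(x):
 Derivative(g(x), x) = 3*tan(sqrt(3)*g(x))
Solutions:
 g(x) = sqrt(3)*(pi - asin(C1*exp(3*sqrt(3)*x)))/3
 g(x) = sqrt(3)*asin(C1*exp(3*sqrt(3)*x))/3


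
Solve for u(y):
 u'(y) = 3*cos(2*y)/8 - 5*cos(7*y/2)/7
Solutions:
 u(y) = C1 + 3*sin(2*y)/16 - 10*sin(7*y/2)/49


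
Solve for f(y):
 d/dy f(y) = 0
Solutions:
 f(y) = C1


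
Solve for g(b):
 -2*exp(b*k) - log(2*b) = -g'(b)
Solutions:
 g(b) = C1 + b*log(b) + b*(-1 + log(2)) + Piecewise((2*exp(b*k)/k, Ne(k, 0)), (2*b, True))


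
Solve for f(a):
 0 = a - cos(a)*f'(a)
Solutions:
 f(a) = C1 + Integral(a/cos(a), a)


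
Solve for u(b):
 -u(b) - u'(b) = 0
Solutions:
 u(b) = C1*exp(-b)


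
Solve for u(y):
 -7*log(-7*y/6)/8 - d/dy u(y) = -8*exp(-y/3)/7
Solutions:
 u(y) = C1 - 7*y*log(-y)/8 + 7*y*(-log(7) + 1 + log(6))/8 - 24*exp(-y/3)/7


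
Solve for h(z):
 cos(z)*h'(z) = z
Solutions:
 h(z) = C1 + Integral(z/cos(z), z)


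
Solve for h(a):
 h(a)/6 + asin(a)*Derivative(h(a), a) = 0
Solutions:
 h(a) = C1*exp(-Integral(1/asin(a), a)/6)


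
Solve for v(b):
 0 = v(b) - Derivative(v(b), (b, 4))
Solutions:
 v(b) = C1*exp(-b) + C2*exp(b) + C3*sin(b) + C4*cos(b)


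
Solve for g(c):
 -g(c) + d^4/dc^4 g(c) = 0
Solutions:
 g(c) = C1*exp(-c) + C2*exp(c) + C3*sin(c) + C4*cos(c)


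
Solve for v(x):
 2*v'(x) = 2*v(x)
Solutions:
 v(x) = C1*exp(x)


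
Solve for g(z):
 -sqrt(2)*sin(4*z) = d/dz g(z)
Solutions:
 g(z) = C1 + sqrt(2)*cos(4*z)/4


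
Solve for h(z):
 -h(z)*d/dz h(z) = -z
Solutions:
 h(z) = -sqrt(C1 + z^2)
 h(z) = sqrt(C1 + z^2)


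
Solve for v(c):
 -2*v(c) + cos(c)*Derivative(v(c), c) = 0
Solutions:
 v(c) = C1*(sin(c) + 1)/(sin(c) - 1)


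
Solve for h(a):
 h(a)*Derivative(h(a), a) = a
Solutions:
 h(a) = -sqrt(C1 + a^2)
 h(a) = sqrt(C1 + a^2)


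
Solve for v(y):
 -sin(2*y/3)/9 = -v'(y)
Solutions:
 v(y) = C1 - cos(2*y/3)/6


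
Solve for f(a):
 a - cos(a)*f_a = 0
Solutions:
 f(a) = C1 + Integral(a/cos(a), a)


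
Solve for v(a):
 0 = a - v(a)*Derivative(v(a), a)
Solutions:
 v(a) = -sqrt(C1 + a^2)
 v(a) = sqrt(C1 + a^2)


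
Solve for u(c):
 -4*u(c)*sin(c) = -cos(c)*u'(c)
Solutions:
 u(c) = C1/cos(c)^4


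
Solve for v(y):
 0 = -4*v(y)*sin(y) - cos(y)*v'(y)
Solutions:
 v(y) = C1*cos(y)^4


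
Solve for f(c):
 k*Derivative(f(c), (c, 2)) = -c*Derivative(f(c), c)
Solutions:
 f(c) = C1 + C2*sqrt(k)*erf(sqrt(2)*c*sqrt(1/k)/2)


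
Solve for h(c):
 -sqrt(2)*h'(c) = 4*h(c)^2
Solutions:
 h(c) = 1/(C1 + 2*sqrt(2)*c)


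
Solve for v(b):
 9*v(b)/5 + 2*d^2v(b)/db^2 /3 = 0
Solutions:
 v(b) = C1*sin(3*sqrt(30)*b/10) + C2*cos(3*sqrt(30)*b/10)


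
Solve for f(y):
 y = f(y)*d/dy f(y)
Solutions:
 f(y) = -sqrt(C1 + y^2)
 f(y) = sqrt(C1 + y^2)


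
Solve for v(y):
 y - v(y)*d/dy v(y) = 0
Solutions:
 v(y) = -sqrt(C1 + y^2)
 v(y) = sqrt(C1 + y^2)


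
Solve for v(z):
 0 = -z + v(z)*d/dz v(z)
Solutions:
 v(z) = -sqrt(C1 + z^2)
 v(z) = sqrt(C1 + z^2)


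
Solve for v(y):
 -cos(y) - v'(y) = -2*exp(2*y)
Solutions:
 v(y) = C1 + exp(2*y) - sin(y)


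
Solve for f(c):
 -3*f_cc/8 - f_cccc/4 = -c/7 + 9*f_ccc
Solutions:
 f(c) = C1 + C2*c + C3*exp(c*(-18 + sqrt(1290)/2)) + C4*exp(-c*(sqrt(1290)/2 + 18)) + 4*c^3/63 - 32*c^2/7


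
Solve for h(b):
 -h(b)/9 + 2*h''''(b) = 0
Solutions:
 h(b) = C1*exp(-2^(3/4)*sqrt(3)*b/6) + C2*exp(2^(3/4)*sqrt(3)*b/6) + C3*sin(2^(3/4)*sqrt(3)*b/6) + C4*cos(2^(3/4)*sqrt(3)*b/6)


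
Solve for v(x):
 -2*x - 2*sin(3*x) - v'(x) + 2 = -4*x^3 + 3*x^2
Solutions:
 v(x) = C1 + x^4 - x^3 - x^2 + 2*x + 2*cos(3*x)/3


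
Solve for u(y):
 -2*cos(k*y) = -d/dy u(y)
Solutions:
 u(y) = C1 + 2*sin(k*y)/k


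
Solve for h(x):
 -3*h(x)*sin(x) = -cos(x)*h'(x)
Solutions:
 h(x) = C1/cos(x)^3


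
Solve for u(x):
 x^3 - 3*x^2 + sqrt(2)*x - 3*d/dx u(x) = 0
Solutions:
 u(x) = C1 + x^4/12 - x^3/3 + sqrt(2)*x^2/6


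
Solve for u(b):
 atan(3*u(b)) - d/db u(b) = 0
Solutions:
 Integral(1/atan(3*_y), (_y, u(b))) = C1 + b


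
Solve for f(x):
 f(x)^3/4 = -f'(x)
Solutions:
 f(x) = -sqrt(2)*sqrt(-1/(C1 - x))
 f(x) = sqrt(2)*sqrt(-1/(C1 - x))


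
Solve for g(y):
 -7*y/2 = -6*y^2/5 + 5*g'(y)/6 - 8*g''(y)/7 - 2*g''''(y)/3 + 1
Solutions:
 g(y) = C1 + C2*exp(7^(1/3)*y*(-(245 + sqrt(88697))^(1/3) + 16*7^(1/3)/(245 + sqrt(88697))^(1/3))/28)*sin(sqrt(3)*7^(1/3)*y*(16*7^(1/3)/(245 + sqrt(88697))^(1/3) + (245 + sqrt(88697))^(1/3))/28) + C3*exp(7^(1/3)*y*(-(245 + sqrt(88697))^(1/3) + 16*7^(1/3)/(245 + sqrt(88697))^(1/3))/28)*cos(sqrt(3)*7^(1/3)*y*(16*7^(1/3)/(245 + sqrt(88697))^(1/3) + (245 + sqrt(88697))^(1/3))/28) + C4*exp(-7^(1/3)*y*(-(245 + sqrt(88697))^(1/3) + 16*7^(1/3)/(245 + sqrt(88697))^(1/3))/14) + 12*y^3/25 - 219*y^2/1750 - 47262*y/30625


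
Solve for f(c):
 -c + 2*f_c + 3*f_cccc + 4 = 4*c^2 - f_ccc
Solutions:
 f(c) = C1 + C4*exp(-c) + 2*c^3/3 + c^2/4 - 4*c + (C2*sin(sqrt(5)*c/3) + C3*cos(sqrt(5)*c/3))*exp(c/3)


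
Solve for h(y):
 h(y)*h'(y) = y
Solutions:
 h(y) = -sqrt(C1 + y^2)
 h(y) = sqrt(C1 + y^2)


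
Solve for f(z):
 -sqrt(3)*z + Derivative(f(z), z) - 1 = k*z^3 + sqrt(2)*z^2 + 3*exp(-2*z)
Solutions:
 f(z) = C1 + k*z^4/4 + sqrt(2)*z^3/3 + sqrt(3)*z^2/2 + z - 3*exp(-2*z)/2


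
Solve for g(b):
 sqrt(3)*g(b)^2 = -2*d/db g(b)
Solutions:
 g(b) = 2/(C1 + sqrt(3)*b)


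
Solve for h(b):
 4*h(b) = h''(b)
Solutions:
 h(b) = C1*exp(-2*b) + C2*exp(2*b)


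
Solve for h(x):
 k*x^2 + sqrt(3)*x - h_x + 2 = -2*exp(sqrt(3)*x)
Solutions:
 h(x) = C1 + k*x^3/3 + sqrt(3)*x^2/2 + 2*x + 2*sqrt(3)*exp(sqrt(3)*x)/3


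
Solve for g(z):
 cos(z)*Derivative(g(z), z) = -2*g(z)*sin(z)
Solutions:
 g(z) = C1*cos(z)^2


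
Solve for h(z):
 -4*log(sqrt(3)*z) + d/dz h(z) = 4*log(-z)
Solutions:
 h(z) = C1 + 8*z*log(z) + 2*z*(-4 + log(3) + 2*I*pi)


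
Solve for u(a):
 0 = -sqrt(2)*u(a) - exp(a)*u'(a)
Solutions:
 u(a) = C1*exp(sqrt(2)*exp(-a))


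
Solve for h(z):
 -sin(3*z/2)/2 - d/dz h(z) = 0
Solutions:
 h(z) = C1 + cos(3*z/2)/3


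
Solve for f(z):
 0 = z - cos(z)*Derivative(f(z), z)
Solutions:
 f(z) = C1 + Integral(z/cos(z), z)


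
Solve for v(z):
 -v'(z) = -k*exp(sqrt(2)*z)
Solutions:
 v(z) = C1 + sqrt(2)*k*exp(sqrt(2)*z)/2


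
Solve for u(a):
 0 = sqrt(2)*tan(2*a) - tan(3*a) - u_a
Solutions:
 u(a) = C1 - sqrt(2)*log(cos(2*a))/2 + log(cos(3*a))/3


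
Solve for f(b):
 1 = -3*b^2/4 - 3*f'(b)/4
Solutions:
 f(b) = C1 - b^3/3 - 4*b/3


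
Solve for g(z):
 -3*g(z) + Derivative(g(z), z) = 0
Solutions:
 g(z) = C1*exp(3*z)


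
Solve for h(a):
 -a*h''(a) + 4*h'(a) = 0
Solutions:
 h(a) = C1 + C2*a^5


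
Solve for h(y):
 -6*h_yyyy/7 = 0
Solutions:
 h(y) = C1 + C2*y + C3*y^2 + C4*y^3


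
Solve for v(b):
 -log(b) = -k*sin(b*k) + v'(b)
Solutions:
 v(b) = C1 - b*log(b) + b + k*Piecewise((-cos(b*k)/k, Ne(k, 0)), (0, True))


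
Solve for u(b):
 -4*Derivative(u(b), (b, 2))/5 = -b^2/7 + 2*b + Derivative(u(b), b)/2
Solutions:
 u(b) = C1 + C2*exp(-5*b/8) + 2*b^3/21 - 86*b^2/35 + 1376*b/175


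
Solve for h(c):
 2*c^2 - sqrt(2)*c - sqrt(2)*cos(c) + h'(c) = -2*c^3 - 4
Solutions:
 h(c) = C1 - c^4/2 - 2*c^3/3 + sqrt(2)*c^2/2 - 4*c + sqrt(2)*sin(c)


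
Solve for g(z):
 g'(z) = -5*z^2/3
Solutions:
 g(z) = C1 - 5*z^3/9


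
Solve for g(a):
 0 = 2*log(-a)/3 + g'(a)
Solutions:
 g(a) = C1 - 2*a*log(-a)/3 + 2*a/3


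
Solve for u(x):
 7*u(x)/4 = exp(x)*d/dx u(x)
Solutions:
 u(x) = C1*exp(-7*exp(-x)/4)


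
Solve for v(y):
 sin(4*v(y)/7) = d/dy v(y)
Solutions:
 -y + 7*log(cos(4*v(y)/7) - 1)/8 - 7*log(cos(4*v(y)/7) + 1)/8 = C1


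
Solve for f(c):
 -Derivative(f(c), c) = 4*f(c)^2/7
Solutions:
 f(c) = 7/(C1 + 4*c)


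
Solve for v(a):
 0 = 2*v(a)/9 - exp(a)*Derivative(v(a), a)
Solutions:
 v(a) = C1*exp(-2*exp(-a)/9)


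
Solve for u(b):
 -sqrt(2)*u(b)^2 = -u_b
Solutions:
 u(b) = -1/(C1 + sqrt(2)*b)


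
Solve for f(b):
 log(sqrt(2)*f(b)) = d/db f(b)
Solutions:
 -2*Integral(1/(2*log(_y) + log(2)), (_y, f(b))) = C1 - b


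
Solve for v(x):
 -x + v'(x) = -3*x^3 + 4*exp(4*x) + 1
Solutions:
 v(x) = C1 - 3*x^4/4 + x^2/2 + x + exp(4*x)


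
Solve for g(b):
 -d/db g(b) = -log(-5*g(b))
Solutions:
 -Integral(1/(log(-_y) + log(5)), (_y, g(b))) = C1 - b


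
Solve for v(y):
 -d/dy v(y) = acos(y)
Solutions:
 v(y) = C1 - y*acos(y) + sqrt(1 - y^2)


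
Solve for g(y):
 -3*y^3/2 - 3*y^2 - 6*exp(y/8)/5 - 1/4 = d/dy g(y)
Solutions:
 g(y) = C1 - 3*y^4/8 - y^3 - y/4 - 48*exp(y/8)/5


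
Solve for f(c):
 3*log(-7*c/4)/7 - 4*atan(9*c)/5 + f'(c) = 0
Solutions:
 f(c) = C1 - 3*c*log(-c)/7 + 4*c*atan(9*c)/5 - 3*c*log(7)/7 + 3*c/7 + 6*c*log(2)/7 - 2*log(81*c^2 + 1)/45


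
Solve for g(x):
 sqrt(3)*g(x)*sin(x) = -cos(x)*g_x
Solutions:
 g(x) = C1*cos(x)^(sqrt(3))


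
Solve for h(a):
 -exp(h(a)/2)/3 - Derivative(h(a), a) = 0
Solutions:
 h(a) = 2*log(1/(C1 + a)) + 2*log(6)


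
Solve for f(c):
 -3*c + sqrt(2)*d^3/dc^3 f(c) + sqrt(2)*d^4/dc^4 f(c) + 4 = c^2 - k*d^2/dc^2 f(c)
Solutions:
 f(c) = C1 + C2*c + C3*exp(c*(sqrt(-2*sqrt(2)*k + 1) - 1)/2) + C4*exp(-c*(sqrt(-2*sqrt(2)*k + 1) + 1)/2) + c^4/(12*k) + c^3*(3 - 2*sqrt(2)/k)/(6*k) + c^2*(-2 - 5*sqrt(2)/(2*k) + 2/k^2)/k


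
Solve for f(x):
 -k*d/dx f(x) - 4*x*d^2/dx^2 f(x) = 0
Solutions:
 f(x) = C1 + x^(1 - re(k)/4)*(C2*sin(log(x)*Abs(im(k))/4) + C3*cos(log(x)*im(k)/4))


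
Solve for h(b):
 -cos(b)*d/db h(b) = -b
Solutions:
 h(b) = C1 + Integral(b/cos(b), b)


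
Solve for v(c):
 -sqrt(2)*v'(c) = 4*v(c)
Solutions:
 v(c) = C1*exp(-2*sqrt(2)*c)


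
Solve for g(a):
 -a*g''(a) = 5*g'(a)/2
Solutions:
 g(a) = C1 + C2/a^(3/2)


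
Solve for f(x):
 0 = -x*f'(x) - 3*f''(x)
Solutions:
 f(x) = C1 + C2*erf(sqrt(6)*x/6)


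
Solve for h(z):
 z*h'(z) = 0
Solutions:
 h(z) = C1


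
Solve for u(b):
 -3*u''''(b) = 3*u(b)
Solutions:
 u(b) = (C1*sin(sqrt(2)*b/2) + C2*cos(sqrt(2)*b/2))*exp(-sqrt(2)*b/2) + (C3*sin(sqrt(2)*b/2) + C4*cos(sqrt(2)*b/2))*exp(sqrt(2)*b/2)


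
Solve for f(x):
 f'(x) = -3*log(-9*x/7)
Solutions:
 f(x) = C1 - 3*x*log(-x) + 3*x*(-2*log(3) + 1 + log(7))


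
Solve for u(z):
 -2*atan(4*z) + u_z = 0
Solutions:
 u(z) = C1 + 2*z*atan(4*z) - log(16*z^2 + 1)/4


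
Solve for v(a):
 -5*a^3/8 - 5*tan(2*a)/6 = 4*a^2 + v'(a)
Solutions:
 v(a) = C1 - 5*a^4/32 - 4*a^3/3 + 5*log(cos(2*a))/12


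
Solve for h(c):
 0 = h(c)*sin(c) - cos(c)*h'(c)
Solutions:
 h(c) = C1/cos(c)


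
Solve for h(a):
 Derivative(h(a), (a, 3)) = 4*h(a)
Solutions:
 h(a) = C3*exp(2^(2/3)*a) + (C1*sin(2^(2/3)*sqrt(3)*a/2) + C2*cos(2^(2/3)*sqrt(3)*a/2))*exp(-2^(2/3)*a/2)


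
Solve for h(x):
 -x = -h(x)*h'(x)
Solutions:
 h(x) = -sqrt(C1 + x^2)
 h(x) = sqrt(C1 + x^2)


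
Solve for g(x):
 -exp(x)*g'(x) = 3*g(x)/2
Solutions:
 g(x) = C1*exp(3*exp(-x)/2)


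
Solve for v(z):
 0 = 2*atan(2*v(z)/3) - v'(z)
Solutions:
 Integral(1/atan(2*_y/3), (_y, v(z))) = C1 + 2*z


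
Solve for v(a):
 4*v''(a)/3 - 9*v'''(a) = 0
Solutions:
 v(a) = C1 + C2*a + C3*exp(4*a/27)


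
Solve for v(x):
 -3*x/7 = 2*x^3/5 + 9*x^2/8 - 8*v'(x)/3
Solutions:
 v(x) = C1 + 3*x^4/80 + 9*x^3/64 + 9*x^2/112


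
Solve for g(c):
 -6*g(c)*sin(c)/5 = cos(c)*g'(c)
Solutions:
 g(c) = C1*cos(c)^(6/5)


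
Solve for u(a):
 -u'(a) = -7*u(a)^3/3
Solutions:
 u(a) = -sqrt(6)*sqrt(-1/(C1 + 7*a))/2
 u(a) = sqrt(6)*sqrt(-1/(C1 + 7*a))/2


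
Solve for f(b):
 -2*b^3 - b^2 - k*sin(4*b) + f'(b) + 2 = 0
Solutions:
 f(b) = C1 + b^4/2 + b^3/3 - 2*b - k*cos(4*b)/4


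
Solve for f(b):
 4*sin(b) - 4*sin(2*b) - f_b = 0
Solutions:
 f(b) = C1 - 4*cos(b) + 2*cos(2*b)


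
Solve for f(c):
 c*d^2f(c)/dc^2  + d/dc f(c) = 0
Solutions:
 f(c) = C1 + C2*log(c)


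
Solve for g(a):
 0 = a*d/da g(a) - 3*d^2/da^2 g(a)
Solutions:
 g(a) = C1 + C2*erfi(sqrt(6)*a/6)


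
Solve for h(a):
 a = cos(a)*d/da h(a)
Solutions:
 h(a) = C1 + Integral(a/cos(a), a)


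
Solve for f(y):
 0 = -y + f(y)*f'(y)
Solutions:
 f(y) = -sqrt(C1 + y^2)
 f(y) = sqrt(C1 + y^2)


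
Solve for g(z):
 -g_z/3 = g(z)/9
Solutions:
 g(z) = C1*exp(-z/3)


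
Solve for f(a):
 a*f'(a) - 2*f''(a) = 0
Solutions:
 f(a) = C1 + C2*erfi(a/2)


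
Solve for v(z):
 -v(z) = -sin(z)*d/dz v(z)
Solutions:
 v(z) = C1*sqrt(cos(z) - 1)/sqrt(cos(z) + 1)


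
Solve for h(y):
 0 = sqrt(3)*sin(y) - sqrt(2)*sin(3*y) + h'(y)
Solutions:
 h(y) = C1 + sqrt(3)*cos(y) - sqrt(2)*cos(3*y)/3


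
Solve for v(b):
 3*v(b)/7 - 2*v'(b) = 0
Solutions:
 v(b) = C1*exp(3*b/14)


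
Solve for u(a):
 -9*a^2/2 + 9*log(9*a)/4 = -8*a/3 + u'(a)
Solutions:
 u(a) = C1 - 3*a^3/2 + 4*a^2/3 + 9*a*log(a)/4 - 9*a/4 + 9*a*log(3)/2


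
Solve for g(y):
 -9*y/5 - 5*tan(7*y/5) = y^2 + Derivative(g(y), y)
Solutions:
 g(y) = C1 - y^3/3 - 9*y^2/10 + 25*log(cos(7*y/5))/7


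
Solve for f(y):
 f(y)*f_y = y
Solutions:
 f(y) = -sqrt(C1 + y^2)
 f(y) = sqrt(C1 + y^2)


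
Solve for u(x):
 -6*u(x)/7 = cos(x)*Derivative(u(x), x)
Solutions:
 u(x) = C1*(sin(x) - 1)^(3/7)/(sin(x) + 1)^(3/7)


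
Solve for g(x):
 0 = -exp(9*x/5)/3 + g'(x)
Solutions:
 g(x) = C1 + 5*exp(9*x/5)/27


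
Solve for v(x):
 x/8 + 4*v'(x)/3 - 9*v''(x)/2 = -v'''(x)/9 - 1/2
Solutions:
 v(x) = C1 + C2*exp(x*(81 - sqrt(6369))/4) + C3*exp(x*(sqrt(6369) + 81)/4) - 3*x^2/64 - 177*x/256


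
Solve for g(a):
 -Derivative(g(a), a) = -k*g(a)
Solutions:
 g(a) = C1*exp(a*k)


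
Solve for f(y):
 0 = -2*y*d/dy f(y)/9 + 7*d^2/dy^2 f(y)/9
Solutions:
 f(y) = C1 + C2*erfi(sqrt(7)*y/7)


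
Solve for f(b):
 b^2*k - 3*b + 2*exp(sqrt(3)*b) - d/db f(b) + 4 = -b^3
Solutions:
 f(b) = C1 + b^4/4 + b^3*k/3 - 3*b^2/2 + 4*b + 2*sqrt(3)*exp(sqrt(3)*b)/3


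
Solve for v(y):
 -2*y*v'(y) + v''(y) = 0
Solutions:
 v(y) = C1 + C2*erfi(y)


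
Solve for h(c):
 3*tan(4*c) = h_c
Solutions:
 h(c) = C1 - 3*log(cos(4*c))/4


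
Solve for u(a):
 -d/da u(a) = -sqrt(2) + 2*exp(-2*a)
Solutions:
 u(a) = C1 + sqrt(2)*a + exp(-2*a)


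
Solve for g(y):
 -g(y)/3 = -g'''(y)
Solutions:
 g(y) = C3*exp(3^(2/3)*y/3) + (C1*sin(3^(1/6)*y/2) + C2*cos(3^(1/6)*y/2))*exp(-3^(2/3)*y/6)


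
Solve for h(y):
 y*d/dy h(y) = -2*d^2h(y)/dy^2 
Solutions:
 h(y) = C1 + C2*erf(y/2)


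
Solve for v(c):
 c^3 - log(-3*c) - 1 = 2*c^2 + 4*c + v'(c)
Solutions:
 v(c) = C1 + c^4/4 - 2*c^3/3 - 2*c^2 - c*log(-c) - c*log(3)


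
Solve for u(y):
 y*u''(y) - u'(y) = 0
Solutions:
 u(y) = C1 + C2*y^2


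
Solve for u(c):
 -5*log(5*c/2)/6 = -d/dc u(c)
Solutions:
 u(c) = C1 + 5*c*log(c)/6 - 5*c/6 - 5*c*log(2)/6 + 5*c*log(5)/6


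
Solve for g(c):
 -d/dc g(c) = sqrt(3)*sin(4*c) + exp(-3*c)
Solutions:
 g(c) = C1 + sqrt(3)*cos(4*c)/4 + exp(-3*c)/3


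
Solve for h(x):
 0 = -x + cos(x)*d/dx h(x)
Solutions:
 h(x) = C1 + Integral(x/cos(x), x)


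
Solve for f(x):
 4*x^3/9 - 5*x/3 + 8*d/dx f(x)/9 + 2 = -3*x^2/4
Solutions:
 f(x) = C1 - x^4/8 - 9*x^3/32 + 15*x^2/16 - 9*x/4


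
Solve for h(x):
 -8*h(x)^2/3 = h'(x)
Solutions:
 h(x) = 3/(C1 + 8*x)


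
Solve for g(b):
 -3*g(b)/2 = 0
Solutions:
 g(b) = 0


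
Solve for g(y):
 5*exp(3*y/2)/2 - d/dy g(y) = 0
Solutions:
 g(y) = C1 + 5*exp(3*y/2)/3


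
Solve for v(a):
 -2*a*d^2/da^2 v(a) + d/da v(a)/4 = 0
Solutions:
 v(a) = C1 + C2*a^(9/8)


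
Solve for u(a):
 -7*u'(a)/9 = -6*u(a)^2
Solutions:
 u(a) = -7/(C1 + 54*a)


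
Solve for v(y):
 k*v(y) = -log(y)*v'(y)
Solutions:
 v(y) = C1*exp(-k*li(y))


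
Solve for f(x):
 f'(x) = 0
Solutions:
 f(x) = C1


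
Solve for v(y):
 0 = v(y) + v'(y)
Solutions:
 v(y) = C1*exp(-y)


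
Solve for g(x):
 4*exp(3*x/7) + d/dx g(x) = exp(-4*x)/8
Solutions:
 g(x) = C1 - 28*exp(3*x/7)/3 - exp(-4*x)/32


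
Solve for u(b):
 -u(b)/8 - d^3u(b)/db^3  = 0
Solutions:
 u(b) = C3*exp(-b/2) + (C1*sin(sqrt(3)*b/4) + C2*cos(sqrt(3)*b/4))*exp(b/4)


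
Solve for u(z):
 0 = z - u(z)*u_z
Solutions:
 u(z) = -sqrt(C1 + z^2)
 u(z) = sqrt(C1 + z^2)


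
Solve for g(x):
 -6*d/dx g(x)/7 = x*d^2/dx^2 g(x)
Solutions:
 g(x) = C1 + C2*x^(1/7)


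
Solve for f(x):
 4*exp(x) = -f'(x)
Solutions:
 f(x) = C1 - 4*exp(x)


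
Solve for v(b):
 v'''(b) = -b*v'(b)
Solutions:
 v(b) = C1 + Integral(C2*airyai(-b) + C3*airybi(-b), b)


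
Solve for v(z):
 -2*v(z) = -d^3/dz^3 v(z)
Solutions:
 v(z) = C3*exp(2^(1/3)*z) + (C1*sin(2^(1/3)*sqrt(3)*z/2) + C2*cos(2^(1/3)*sqrt(3)*z/2))*exp(-2^(1/3)*z/2)


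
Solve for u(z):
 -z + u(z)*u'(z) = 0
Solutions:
 u(z) = -sqrt(C1 + z^2)
 u(z) = sqrt(C1 + z^2)


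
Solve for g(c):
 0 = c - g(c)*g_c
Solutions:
 g(c) = -sqrt(C1 + c^2)
 g(c) = sqrt(C1 + c^2)


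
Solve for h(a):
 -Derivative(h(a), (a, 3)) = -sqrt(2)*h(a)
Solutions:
 h(a) = C3*exp(2^(1/6)*a) + (C1*sin(2^(1/6)*sqrt(3)*a/2) + C2*cos(2^(1/6)*sqrt(3)*a/2))*exp(-2^(1/6)*a/2)


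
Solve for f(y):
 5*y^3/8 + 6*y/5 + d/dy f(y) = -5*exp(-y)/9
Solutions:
 f(y) = C1 - 5*y^4/32 - 3*y^2/5 + 5*exp(-y)/9


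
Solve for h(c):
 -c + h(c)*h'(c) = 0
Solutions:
 h(c) = -sqrt(C1 + c^2)
 h(c) = sqrt(C1 + c^2)


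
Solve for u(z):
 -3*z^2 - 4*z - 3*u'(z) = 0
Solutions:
 u(z) = C1 - z^3/3 - 2*z^2/3


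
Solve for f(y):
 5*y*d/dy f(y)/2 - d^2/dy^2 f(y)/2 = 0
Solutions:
 f(y) = C1 + C2*erfi(sqrt(10)*y/2)


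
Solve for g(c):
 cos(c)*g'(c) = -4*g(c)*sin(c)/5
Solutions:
 g(c) = C1*cos(c)^(4/5)


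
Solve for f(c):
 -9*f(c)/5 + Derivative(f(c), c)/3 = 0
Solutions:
 f(c) = C1*exp(27*c/5)


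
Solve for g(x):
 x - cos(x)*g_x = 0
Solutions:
 g(x) = C1 + Integral(x/cos(x), x)


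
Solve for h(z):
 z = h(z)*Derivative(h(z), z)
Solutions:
 h(z) = -sqrt(C1 + z^2)
 h(z) = sqrt(C1 + z^2)


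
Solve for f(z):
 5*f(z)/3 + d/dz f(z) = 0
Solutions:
 f(z) = C1*exp(-5*z/3)


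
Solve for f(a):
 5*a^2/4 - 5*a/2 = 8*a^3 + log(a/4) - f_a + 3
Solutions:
 f(a) = C1 + 2*a^4 - 5*a^3/12 + 5*a^2/4 + a*log(a) - a*log(4) + 2*a


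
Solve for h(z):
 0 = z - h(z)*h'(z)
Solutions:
 h(z) = -sqrt(C1 + z^2)
 h(z) = sqrt(C1 + z^2)


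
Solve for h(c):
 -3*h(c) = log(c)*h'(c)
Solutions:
 h(c) = C1*exp(-3*li(c))
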